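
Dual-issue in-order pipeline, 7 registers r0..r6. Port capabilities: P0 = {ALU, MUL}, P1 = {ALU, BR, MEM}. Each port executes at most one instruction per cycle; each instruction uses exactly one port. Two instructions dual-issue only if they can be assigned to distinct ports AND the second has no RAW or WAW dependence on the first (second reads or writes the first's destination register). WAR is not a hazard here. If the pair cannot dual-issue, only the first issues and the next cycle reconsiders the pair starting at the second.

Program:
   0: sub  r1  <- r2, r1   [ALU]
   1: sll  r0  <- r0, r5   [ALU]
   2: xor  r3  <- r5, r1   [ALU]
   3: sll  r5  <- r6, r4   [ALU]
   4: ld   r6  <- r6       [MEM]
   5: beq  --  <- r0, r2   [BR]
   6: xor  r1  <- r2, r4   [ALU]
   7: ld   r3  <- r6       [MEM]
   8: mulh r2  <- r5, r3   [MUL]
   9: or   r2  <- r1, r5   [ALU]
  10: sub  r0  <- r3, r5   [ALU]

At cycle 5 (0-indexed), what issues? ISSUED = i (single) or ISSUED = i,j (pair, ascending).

t=0 i0,i1:sub.ALU sll.ALU ; pair
t=1 i2,i3:xor.ALU sll.ALU ; pair
t=2 i4:ld.MEM ; no-port MEM/BR
t=3 i5,i6:beq.BR xor.ALU ; pair
t=4 i7:ld.MEM ; RAW r3
t=5 i8:mulh.MUL ; WAW r2
t=6 i9,i10:or.ALU sub.ALU ; pair

ISSUED = 8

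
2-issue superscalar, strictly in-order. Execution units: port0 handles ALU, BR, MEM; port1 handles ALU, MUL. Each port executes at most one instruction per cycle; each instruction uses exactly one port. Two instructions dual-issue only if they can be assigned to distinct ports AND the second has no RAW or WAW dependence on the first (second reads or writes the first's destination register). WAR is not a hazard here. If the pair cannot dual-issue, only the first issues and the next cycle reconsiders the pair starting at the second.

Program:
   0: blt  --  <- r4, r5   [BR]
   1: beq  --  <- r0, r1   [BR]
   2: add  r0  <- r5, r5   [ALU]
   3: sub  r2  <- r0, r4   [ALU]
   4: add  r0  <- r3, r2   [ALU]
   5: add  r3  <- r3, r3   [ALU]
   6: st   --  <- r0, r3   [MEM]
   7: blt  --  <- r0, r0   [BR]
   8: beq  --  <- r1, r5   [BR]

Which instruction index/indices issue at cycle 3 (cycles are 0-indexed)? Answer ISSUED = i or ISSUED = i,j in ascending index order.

  cy0 -> i0 (blt.BR) no-port BR/BR
  cy1 -> i1,i2 (beq.BR add.ALU) 2-wide
  cy2 -> i3 (sub.ALU) RAW r2
  cy3 -> i4,i5 (add.ALU add.ALU) 2-wide
  cy4 -> i6 (st.MEM) no-port MEM/BR
  cy5 -> i7 (blt.BR) no-port BR/BR
  cy6 -> i8 (beq.BR) tail

ISSUED = 4,5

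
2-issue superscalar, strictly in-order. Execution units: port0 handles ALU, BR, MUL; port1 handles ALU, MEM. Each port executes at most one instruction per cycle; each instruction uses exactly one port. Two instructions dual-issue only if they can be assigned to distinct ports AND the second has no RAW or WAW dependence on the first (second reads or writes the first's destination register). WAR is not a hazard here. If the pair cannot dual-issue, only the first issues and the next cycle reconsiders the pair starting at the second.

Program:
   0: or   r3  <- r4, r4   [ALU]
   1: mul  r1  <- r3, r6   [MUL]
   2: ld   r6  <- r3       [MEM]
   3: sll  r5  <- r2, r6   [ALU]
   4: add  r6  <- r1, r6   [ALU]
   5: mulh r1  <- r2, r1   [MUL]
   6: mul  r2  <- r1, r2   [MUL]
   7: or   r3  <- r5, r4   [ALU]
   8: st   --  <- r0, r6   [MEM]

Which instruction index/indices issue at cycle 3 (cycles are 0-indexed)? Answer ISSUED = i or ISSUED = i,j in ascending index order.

ISSUED = 5

#0 head=0: or.ALU i0 RAW r3
#1 head=1: mul.MUL;ld.MEM i1&i2 dual
#2 head=3: sll.ALU;add.ALU i3&i4 dual
#3 head=5: mulh.MUL i5 no-port MUL/MUL
#4 head=6: mul.MUL;or.ALU i6&i7 dual
#5 head=8: st.MEM i8 tail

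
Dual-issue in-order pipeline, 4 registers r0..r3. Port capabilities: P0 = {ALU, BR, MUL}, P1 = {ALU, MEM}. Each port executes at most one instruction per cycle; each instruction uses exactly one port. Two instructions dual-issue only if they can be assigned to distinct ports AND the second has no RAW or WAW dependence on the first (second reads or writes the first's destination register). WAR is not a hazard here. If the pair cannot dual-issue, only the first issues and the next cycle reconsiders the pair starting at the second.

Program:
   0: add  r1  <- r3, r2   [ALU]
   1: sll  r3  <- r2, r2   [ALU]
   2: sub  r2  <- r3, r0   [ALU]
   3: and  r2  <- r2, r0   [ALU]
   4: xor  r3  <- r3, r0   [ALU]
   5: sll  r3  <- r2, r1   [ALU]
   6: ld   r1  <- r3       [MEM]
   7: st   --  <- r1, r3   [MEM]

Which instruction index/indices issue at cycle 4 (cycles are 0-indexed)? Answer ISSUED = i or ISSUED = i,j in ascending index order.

t=0 i0/i1:add.ALU sll.ALU ; 2-wide
t=1 i2:sub.ALU ; RAW+WAW r2
t=2 i3/i4:and.ALU xor.ALU ; 2-wide
t=3 i5:sll.ALU ; RAW r3
t=4 i6:ld.MEM ; no-port MEM/MEM
t=5 i7:st.MEM ; tail

ISSUED = 6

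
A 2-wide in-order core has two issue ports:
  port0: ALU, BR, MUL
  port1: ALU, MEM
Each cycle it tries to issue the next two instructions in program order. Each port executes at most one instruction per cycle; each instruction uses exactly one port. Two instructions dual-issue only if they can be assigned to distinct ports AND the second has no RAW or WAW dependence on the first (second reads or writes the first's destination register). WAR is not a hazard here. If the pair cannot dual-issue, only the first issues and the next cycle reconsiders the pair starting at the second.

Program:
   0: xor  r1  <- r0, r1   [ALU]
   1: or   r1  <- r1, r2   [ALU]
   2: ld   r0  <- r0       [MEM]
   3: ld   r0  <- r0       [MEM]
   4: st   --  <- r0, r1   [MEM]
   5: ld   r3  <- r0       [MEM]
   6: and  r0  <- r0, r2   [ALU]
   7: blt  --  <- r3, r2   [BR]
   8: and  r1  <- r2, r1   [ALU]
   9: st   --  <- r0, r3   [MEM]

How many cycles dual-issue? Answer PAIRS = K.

[0] i0  xor.ALU  -- RAW+WAW r1
[1] i1+i2  or.ALU+ld.MEM  -- dual
[2] i3  ld.MEM  -- no-port MEM/MEM
[3] i4  st.MEM  -- no-port MEM/MEM
[4] i5+i6  ld.MEM+and.ALU  -- dual
[5] i7+i8  blt.BR+and.ALU  -- dual
[6] i9  st.MEM  -- tail

PAIRS = 3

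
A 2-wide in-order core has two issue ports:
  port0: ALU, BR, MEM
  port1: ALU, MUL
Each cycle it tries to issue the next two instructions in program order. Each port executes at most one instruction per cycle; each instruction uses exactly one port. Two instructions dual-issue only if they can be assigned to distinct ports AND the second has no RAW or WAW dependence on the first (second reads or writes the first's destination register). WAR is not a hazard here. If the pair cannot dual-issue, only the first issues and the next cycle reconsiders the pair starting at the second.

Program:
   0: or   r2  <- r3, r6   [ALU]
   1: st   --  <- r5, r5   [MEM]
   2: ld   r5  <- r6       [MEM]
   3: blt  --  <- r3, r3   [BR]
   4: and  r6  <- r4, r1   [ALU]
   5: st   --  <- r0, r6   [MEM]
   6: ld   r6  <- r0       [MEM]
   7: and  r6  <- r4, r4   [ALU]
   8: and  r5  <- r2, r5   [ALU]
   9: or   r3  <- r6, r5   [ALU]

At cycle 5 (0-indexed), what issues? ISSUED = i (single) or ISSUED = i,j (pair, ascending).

ISSUED = 7,8

#0 head=0: or.ALU+st.MEM i0&i1 pair
#1 head=2: ld.MEM i2 no-port MEM/BR
#2 head=3: blt.BR+and.ALU i3&i4 pair
#3 head=5: st.MEM i5 no-port MEM/MEM
#4 head=6: ld.MEM i6 WAW r6
#5 head=7: and.ALU+and.ALU i7&i8 pair
#6 head=9: or.ALU i9 tail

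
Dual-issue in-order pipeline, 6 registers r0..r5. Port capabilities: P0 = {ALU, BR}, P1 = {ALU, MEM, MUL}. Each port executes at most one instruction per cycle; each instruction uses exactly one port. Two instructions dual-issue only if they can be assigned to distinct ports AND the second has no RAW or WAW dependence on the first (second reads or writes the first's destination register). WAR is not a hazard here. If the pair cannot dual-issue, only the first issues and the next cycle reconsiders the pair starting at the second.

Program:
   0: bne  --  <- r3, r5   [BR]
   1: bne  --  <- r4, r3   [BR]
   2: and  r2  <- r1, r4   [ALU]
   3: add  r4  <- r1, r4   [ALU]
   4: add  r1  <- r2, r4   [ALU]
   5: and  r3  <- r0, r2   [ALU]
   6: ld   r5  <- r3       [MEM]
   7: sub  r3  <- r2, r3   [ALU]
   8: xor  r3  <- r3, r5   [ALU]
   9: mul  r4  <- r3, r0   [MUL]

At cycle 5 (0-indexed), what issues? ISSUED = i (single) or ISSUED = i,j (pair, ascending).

0. bne @i0  | no-port BR/BR
1. bne;and @i1+i2  | 2-wide
2. add @i3  | RAW r4
3. add;and @i4+i5  | 2-wide
4. ld;sub @i6+i7  | 2-wide
5. xor @i8  | RAW r3
6. mul @i9  | tail

ISSUED = 8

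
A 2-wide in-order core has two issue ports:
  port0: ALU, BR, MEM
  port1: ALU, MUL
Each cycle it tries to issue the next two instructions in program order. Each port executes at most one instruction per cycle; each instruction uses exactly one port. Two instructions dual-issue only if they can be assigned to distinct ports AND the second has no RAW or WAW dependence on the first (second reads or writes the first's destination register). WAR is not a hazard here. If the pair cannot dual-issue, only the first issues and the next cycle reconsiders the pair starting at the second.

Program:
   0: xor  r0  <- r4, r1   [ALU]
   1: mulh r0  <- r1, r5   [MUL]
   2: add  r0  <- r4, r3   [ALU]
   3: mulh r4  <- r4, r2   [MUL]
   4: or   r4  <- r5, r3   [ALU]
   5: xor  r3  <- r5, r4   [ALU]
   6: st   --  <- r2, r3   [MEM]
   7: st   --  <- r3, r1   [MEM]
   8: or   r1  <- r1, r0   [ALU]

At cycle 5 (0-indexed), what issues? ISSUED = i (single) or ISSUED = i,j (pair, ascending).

[0] i0  xor  -- WAW r0
[1] i1  mulh  -- WAW r0
[2] i2+i3  add;mulh  -- 2-wide
[3] i4  or  -- RAW r4
[4] i5  xor  -- RAW r3
[5] i6  st  -- no-port MEM/MEM
[6] i7+i8  st;or  -- 2-wide

ISSUED = 6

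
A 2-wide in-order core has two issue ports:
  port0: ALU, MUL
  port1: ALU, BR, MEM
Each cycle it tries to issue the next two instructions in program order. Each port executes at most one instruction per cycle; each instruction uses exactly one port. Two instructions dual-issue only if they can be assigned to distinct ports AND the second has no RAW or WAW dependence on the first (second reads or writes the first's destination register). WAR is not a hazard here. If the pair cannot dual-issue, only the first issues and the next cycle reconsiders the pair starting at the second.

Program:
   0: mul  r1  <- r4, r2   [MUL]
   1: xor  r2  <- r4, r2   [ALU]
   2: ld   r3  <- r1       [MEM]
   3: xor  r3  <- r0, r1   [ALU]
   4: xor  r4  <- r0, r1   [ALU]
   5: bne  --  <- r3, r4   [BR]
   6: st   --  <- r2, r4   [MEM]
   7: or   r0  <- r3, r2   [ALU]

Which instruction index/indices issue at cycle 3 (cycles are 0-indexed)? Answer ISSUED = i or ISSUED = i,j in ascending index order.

t=0 i0,i1:mul.MUL/xor.ALU ; pair
t=1 i2:ld.MEM ; WAW r3
t=2 i3,i4:xor.ALU/xor.ALU ; pair
t=3 i5:bne.BR ; no-port BR/MEM
t=4 i6,i7:st.MEM/or.ALU ; pair

ISSUED = 5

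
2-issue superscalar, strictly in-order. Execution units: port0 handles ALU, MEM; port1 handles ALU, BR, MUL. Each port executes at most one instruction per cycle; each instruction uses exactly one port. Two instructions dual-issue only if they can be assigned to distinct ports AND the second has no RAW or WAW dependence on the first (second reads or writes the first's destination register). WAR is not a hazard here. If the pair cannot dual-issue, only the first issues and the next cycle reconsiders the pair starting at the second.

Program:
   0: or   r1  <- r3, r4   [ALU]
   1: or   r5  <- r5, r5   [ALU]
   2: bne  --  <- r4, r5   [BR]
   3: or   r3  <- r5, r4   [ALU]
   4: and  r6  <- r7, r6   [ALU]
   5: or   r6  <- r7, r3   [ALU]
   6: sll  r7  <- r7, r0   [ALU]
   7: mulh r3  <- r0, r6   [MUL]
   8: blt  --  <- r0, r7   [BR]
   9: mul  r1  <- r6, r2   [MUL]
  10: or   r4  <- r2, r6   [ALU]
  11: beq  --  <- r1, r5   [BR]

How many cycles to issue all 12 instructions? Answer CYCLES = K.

CYCLES = 8

#0 head=0: or.ALU or.ALU i0&i1 2-wide
#1 head=2: bne.BR or.ALU i2&i3 2-wide
#2 head=4: and.ALU i4 WAW r6
#3 head=5: or.ALU sll.ALU i5&i6 2-wide
#4 head=7: mulh.MUL i7 no-port MUL/BR
#5 head=8: blt.BR i8 no-port BR/MUL
#6 head=9: mul.MUL or.ALU i9&i10 2-wide
#7 head=11: beq.BR i11 tail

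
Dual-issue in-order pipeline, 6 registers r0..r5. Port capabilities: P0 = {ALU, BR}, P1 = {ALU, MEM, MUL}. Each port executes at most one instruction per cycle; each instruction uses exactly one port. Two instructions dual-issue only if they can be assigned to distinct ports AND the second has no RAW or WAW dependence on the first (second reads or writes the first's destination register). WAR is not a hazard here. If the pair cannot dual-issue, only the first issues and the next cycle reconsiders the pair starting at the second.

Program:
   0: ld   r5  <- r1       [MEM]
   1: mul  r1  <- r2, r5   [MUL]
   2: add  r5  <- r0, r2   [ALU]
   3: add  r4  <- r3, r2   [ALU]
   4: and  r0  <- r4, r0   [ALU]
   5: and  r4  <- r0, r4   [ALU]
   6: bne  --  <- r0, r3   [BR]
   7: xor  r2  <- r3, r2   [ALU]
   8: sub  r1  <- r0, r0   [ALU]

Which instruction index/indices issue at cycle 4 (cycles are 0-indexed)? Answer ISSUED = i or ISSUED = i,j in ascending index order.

ISSUED = 5,6

#0 head=0: ld i0 no-port MEM/MUL
#1 head=1: mul;add i1,i2 dual
#2 head=3: add i3 RAW r4
#3 head=4: and i4 RAW r0
#4 head=5: and;bne i5,i6 dual
#5 head=7: xor;sub i7,i8 dual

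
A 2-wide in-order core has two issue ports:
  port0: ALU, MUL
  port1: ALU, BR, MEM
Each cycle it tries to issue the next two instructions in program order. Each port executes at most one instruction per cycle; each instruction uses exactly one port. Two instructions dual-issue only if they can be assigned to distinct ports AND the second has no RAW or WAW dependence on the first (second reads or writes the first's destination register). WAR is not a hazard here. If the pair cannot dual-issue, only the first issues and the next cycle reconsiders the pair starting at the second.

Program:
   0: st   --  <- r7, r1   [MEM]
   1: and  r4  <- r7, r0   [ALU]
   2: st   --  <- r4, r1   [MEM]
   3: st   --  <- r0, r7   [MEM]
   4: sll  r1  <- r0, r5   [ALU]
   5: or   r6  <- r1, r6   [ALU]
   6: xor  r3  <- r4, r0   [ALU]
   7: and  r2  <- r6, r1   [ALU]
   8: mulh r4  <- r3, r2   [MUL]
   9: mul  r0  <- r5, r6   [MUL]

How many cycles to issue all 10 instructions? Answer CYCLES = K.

CYCLES = 7

0. st;and @i0+i1  | 2-wide
1. st @i2  | no-port MEM/MEM
2. st;sll @i3+i4  | 2-wide
3. or;xor @i5+i6  | 2-wide
4. and @i7  | RAW r2
5. mulh @i8  | no-port MUL/MUL
6. mul @i9  | tail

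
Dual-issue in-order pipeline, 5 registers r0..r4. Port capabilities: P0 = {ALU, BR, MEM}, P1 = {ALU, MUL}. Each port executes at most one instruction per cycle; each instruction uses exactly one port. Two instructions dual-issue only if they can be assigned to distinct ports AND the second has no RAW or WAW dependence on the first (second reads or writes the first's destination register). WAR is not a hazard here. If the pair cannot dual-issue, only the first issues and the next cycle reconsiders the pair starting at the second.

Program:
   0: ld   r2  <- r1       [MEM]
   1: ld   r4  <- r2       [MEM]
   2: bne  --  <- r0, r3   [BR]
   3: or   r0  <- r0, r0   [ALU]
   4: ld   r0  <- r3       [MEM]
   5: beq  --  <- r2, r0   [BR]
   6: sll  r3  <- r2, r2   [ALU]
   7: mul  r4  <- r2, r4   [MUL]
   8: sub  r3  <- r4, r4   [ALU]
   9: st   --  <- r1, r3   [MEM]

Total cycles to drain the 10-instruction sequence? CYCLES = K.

CYCLES = 8

0. ld @i0  | no-port MEM/MEM
1. ld @i1  | no-port MEM/BR
2. bne;or @i2,i3  | pair
3. ld @i4  | no-port MEM/BR
4. beq;sll @i5,i6  | pair
5. mul @i7  | RAW r4
6. sub @i8  | RAW r3
7. st @i9  | tail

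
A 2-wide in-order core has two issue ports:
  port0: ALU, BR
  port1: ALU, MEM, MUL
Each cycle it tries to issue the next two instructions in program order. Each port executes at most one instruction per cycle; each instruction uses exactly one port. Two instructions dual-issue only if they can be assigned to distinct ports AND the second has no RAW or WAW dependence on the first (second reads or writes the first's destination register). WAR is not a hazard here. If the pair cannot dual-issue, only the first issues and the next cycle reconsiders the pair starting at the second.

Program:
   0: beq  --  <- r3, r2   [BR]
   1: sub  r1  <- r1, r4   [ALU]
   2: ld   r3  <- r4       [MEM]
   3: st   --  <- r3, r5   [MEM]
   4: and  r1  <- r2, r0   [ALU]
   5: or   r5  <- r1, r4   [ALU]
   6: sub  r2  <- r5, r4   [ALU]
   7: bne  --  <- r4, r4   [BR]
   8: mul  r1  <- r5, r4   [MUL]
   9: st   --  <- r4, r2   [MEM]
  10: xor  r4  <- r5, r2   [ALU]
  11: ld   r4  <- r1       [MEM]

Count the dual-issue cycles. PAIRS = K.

PAIRS = 4

c0: i0+i1 beq+sub  pair
c1: i2 ld  no-port MEM/MEM
c2: i3+i4 st+and  pair
c3: i5 or  RAW r5
c4: i6+i7 sub+bne  pair
c5: i8 mul  no-port MUL/MEM
c6: i9+i10 st+xor  pair
c7: i11 ld  tail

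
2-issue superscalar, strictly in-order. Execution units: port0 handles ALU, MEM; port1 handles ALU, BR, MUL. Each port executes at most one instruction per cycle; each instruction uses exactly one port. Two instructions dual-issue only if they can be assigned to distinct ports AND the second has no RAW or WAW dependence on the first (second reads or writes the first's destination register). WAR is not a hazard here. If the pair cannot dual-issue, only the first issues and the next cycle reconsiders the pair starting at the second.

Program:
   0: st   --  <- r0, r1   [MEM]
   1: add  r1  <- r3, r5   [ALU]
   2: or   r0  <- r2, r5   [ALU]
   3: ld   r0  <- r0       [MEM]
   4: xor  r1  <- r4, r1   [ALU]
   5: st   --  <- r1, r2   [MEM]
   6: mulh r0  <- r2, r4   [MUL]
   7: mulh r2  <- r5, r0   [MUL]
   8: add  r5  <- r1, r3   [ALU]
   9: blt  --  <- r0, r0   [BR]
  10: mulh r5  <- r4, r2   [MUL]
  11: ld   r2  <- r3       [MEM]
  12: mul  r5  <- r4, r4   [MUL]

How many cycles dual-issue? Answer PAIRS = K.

PAIRS = 5

  cy0 -> i0/i1 (st;add) dual
  cy1 -> i2 (or) RAW+WAW r0
  cy2 -> i3/i4 (ld;xor) dual
  cy3 -> i5/i6 (st;mulh) dual
  cy4 -> i7/i8 (mulh;add) dual
  cy5 -> i9 (blt) no-port BR/MUL
  cy6 -> i10/i11 (mulh;ld) dual
  cy7 -> i12 (mul) tail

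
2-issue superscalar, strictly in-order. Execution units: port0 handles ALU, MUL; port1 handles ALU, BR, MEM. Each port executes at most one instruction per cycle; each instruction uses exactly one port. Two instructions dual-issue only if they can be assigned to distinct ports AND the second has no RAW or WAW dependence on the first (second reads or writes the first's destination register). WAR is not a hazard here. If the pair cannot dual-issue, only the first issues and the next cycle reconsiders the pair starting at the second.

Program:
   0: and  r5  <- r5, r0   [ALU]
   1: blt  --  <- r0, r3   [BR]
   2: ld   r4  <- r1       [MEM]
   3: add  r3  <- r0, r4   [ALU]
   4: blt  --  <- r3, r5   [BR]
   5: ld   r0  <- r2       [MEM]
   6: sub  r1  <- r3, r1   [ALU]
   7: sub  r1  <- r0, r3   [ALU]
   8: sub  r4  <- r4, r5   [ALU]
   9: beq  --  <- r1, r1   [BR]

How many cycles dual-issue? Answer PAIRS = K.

t=0 i0&i1:and/blt ; 2-wide
t=1 i2:ld ; RAW r4
t=2 i3:add ; RAW r3
t=3 i4:blt ; no-port BR/MEM
t=4 i5&i6:ld/sub ; 2-wide
t=5 i7&i8:sub/sub ; 2-wide
t=6 i9:beq ; tail

PAIRS = 3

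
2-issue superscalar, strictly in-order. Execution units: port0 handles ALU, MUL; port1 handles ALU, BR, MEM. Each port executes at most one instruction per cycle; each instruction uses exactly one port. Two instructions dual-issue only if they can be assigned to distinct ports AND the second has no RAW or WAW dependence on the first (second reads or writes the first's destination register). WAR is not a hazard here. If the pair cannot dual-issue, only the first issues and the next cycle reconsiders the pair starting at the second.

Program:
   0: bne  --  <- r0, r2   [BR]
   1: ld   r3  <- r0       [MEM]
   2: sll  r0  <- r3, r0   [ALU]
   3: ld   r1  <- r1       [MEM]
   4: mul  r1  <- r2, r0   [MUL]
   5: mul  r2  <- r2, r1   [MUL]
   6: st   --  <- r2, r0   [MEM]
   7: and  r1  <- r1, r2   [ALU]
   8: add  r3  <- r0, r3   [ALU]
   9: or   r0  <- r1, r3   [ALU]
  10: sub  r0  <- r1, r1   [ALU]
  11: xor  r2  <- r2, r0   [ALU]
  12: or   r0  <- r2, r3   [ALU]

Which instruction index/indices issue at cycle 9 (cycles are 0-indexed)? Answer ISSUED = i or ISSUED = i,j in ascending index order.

t=0 i0:bne ; no-port BR/MEM
t=1 i1:ld ; RAW r3
t=2 i2+i3:sll ld ; pair
t=3 i4:mul ; no-port MUL/MUL
t=4 i5:mul ; RAW r2
t=5 i6+i7:st and ; pair
t=6 i8:add ; RAW r3
t=7 i9:or ; WAW r0
t=8 i10:sub ; RAW r0
t=9 i11:xor ; RAW r2
t=10 i12:or ; tail

ISSUED = 11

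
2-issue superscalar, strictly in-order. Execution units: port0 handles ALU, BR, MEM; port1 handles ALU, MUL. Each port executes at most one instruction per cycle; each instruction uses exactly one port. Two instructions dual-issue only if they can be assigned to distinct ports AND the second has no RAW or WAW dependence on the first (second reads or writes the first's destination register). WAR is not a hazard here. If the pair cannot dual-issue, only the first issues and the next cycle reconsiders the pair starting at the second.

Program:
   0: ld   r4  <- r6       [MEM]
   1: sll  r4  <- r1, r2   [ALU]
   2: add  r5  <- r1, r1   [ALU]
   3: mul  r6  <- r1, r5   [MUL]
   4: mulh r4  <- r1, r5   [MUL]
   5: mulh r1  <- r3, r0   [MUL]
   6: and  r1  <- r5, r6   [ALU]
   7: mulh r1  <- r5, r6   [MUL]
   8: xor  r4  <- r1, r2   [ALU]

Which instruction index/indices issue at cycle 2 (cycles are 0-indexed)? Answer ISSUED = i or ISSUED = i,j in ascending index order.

ISSUED = 3

c0: i0 ld  WAW r4
c1: i1/i2 sll+add  pair
c2: i3 mul  no-port MUL/MUL
c3: i4 mulh  no-port MUL/MUL
c4: i5 mulh  WAW r1
c5: i6 and  WAW r1
c6: i7 mulh  RAW r1
c7: i8 xor  tail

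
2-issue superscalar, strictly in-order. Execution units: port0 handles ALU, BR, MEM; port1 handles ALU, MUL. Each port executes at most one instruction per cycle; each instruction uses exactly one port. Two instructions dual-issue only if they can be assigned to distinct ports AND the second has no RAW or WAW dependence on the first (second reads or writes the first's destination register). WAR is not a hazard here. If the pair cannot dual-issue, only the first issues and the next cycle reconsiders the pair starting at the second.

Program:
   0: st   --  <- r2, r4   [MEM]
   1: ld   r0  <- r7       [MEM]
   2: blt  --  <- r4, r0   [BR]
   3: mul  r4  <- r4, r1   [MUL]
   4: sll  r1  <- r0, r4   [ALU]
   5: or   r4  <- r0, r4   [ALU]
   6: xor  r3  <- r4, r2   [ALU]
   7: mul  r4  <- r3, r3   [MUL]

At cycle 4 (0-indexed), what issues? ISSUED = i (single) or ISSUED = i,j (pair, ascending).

c0: i0 st  no-port MEM/MEM
c1: i1 ld  no-port MEM/BR
c2: i2+i3 blt/mul  pair
c3: i4+i5 sll/or  pair
c4: i6 xor  RAW r3
c5: i7 mul  tail

ISSUED = 6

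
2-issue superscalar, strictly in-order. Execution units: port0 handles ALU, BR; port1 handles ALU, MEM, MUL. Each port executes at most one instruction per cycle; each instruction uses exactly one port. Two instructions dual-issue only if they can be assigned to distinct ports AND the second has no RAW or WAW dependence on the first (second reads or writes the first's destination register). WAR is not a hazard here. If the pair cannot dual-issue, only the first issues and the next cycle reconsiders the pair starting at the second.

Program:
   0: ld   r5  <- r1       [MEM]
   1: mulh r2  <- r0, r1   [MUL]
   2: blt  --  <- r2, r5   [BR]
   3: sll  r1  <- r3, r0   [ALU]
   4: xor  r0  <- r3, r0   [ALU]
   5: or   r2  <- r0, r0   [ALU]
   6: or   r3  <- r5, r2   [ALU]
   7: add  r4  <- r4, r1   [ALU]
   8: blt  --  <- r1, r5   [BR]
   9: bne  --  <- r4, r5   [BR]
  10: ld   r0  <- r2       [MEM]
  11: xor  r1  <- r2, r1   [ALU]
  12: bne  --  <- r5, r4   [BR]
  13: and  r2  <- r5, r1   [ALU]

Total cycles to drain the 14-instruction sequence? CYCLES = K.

CYCLES = 10

t=0 i0:ld ; no-port MEM/MUL
t=1 i1:mulh ; RAW r2
t=2 i2&i3:blt+sll ; 2-wide
t=3 i4:xor ; RAW r0
t=4 i5:or ; RAW r2
t=5 i6&i7:or+add ; 2-wide
t=6 i8:blt ; no-port BR/BR
t=7 i9&i10:bne+ld ; 2-wide
t=8 i11&i12:xor+bne ; 2-wide
t=9 i13:and ; tail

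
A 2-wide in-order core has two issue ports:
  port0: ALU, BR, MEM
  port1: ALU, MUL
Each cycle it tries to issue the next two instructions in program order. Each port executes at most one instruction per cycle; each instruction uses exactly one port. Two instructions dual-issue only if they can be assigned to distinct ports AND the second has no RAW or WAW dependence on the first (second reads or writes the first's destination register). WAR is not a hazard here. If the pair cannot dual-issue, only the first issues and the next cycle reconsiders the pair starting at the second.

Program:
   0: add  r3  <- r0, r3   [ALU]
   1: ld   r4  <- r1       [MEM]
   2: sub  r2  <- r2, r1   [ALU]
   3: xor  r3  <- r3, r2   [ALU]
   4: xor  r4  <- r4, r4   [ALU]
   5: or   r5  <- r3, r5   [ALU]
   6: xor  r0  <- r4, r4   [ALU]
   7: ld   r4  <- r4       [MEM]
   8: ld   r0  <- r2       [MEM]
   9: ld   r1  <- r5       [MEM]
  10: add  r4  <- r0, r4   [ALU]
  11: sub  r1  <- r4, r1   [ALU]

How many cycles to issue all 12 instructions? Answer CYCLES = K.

t=0 i0,i1:add.ALU+ld.MEM ; 2-wide
t=1 i2:sub.ALU ; RAW r2
t=2 i3,i4:xor.ALU+xor.ALU ; 2-wide
t=3 i5,i6:or.ALU+xor.ALU ; 2-wide
t=4 i7:ld.MEM ; no-port MEM/MEM
t=5 i8:ld.MEM ; no-port MEM/MEM
t=6 i9,i10:ld.MEM+add.ALU ; 2-wide
t=7 i11:sub.ALU ; tail

CYCLES = 8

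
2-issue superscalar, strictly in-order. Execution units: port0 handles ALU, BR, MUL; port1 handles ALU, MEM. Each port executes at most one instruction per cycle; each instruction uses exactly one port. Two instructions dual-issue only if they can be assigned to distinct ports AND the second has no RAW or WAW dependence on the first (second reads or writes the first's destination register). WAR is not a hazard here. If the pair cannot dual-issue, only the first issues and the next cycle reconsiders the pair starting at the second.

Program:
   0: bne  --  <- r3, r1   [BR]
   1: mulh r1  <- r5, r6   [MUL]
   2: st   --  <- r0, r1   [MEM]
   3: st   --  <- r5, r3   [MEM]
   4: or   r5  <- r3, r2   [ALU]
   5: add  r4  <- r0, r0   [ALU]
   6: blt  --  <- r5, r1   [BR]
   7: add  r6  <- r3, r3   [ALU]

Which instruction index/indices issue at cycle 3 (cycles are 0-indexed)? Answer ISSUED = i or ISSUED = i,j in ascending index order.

t=0 i0:bne ; no-port BR/MUL
t=1 i1:mulh ; RAW r1
t=2 i2:st ; no-port MEM/MEM
t=3 i3/i4:st/or ; pair
t=4 i5/i6:add/blt ; pair
t=5 i7:add ; tail

ISSUED = 3,4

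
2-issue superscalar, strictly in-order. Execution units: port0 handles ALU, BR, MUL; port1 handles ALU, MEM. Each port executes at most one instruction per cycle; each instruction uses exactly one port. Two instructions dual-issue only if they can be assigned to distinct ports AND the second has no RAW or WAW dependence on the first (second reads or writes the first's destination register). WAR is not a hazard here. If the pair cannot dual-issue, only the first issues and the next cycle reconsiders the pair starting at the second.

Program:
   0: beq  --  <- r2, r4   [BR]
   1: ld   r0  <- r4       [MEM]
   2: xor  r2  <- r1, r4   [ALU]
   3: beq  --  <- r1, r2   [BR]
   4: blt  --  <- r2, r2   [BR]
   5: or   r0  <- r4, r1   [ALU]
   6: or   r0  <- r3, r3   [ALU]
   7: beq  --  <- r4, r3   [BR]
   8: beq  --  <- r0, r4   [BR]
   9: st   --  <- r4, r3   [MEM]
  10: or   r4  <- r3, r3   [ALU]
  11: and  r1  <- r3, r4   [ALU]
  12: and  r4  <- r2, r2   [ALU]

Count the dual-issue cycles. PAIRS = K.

PAIRS = 5

#0 head=0: beq+ld i0,i1 dual
#1 head=2: xor i2 RAW r2
#2 head=3: beq i3 no-port BR/BR
#3 head=4: blt+or i4,i5 dual
#4 head=6: or+beq i6,i7 dual
#5 head=8: beq+st i8,i9 dual
#6 head=10: or i10 RAW r4
#7 head=11: and+and i11,i12 dual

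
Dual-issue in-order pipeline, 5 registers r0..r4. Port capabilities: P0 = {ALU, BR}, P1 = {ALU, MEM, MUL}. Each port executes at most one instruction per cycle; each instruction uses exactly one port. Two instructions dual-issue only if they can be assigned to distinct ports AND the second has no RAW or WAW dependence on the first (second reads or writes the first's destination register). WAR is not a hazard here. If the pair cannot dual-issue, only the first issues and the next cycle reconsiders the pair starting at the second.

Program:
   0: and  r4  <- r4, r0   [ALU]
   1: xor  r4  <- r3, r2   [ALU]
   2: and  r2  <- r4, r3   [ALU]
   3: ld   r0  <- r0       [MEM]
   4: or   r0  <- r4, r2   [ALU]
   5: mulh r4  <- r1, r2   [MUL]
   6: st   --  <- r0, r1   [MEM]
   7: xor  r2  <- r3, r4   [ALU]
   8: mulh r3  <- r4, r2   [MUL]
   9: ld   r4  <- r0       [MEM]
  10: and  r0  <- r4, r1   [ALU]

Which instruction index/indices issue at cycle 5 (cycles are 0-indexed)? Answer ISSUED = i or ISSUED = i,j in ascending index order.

t=0 i0:and.ALU ; WAW r4
t=1 i1:xor.ALU ; RAW r4
t=2 i2+i3:and.ALU+ld.MEM ; pair
t=3 i4+i5:or.ALU+mulh.MUL ; pair
t=4 i6+i7:st.MEM+xor.ALU ; pair
t=5 i8:mulh.MUL ; no-port MUL/MEM
t=6 i9:ld.MEM ; RAW r4
t=7 i10:and.ALU ; tail

ISSUED = 8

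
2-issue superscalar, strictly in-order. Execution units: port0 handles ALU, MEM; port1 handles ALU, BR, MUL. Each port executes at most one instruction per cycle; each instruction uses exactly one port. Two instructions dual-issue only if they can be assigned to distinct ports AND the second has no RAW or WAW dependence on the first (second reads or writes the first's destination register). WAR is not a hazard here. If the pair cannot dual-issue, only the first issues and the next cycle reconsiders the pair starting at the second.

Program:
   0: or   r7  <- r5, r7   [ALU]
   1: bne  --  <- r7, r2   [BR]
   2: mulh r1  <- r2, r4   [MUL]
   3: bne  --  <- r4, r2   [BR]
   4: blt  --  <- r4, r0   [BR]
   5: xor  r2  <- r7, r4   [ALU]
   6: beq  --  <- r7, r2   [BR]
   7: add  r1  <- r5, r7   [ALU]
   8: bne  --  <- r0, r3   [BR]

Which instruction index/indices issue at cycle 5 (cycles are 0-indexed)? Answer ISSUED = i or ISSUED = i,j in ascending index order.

c0: i0 or.ALU  RAW r7
c1: i1 bne.BR  no-port BR/MUL
c2: i2 mulh.MUL  no-port MUL/BR
c3: i3 bne.BR  no-port BR/BR
c4: i4+i5 blt.BR+xor.ALU  2-wide
c5: i6+i7 beq.BR+add.ALU  2-wide
c6: i8 bne.BR  tail

ISSUED = 6,7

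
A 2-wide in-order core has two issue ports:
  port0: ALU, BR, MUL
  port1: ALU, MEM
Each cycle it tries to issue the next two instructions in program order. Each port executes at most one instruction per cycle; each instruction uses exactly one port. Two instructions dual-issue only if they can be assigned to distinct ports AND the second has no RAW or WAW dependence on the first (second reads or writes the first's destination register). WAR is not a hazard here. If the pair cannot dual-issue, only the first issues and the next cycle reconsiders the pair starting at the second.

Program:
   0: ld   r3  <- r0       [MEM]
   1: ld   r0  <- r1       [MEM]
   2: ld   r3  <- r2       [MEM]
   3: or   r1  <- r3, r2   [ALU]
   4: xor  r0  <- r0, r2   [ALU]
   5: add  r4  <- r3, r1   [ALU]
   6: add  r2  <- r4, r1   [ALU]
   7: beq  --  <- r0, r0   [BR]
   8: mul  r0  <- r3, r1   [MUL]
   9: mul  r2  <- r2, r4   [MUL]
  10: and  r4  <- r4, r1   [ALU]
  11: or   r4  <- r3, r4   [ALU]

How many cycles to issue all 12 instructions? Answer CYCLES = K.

CYCLES = 9

  cy0 -> i0 (ld.MEM) no-port MEM/MEM
  cy1 -> i1 (ld.MEM) no-port MEM/MEM
  cy2 -> i2 (ld.MEM) RAW r3
  cy3 -> i3+i4 (or.ALU xor.ALU) dual
  cy4 -> i5 (add.ALU) RAW r4
  cy5 -> i6+i7 (add.ALU beq.BR) dual
  cy6 -> i8 (mul.MUL) no-port MUL/MUL
  cy7 -> i9+i10 (mul.MUL and.ALU) dual
  cy8 -> i11 (or.ALU) tail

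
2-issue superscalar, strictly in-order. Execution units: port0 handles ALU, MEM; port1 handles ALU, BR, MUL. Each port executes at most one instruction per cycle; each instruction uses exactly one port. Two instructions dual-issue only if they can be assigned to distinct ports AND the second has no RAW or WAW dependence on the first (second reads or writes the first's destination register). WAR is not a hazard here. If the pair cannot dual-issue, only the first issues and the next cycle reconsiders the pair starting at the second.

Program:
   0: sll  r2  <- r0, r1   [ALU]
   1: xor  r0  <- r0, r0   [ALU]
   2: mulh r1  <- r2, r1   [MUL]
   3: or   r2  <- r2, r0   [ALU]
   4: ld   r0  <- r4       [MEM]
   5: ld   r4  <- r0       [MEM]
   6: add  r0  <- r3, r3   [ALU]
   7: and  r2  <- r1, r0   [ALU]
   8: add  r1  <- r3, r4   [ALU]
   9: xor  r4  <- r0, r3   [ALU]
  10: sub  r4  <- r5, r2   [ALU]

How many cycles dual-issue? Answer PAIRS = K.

0. sll/xor @i0+i1  | dual
1. mulh/or @i2+i3  | dual
2. ld @i4  | no-port MEM/MEM
3. ld/add @i5+i6  | dual
4. and/add @i7+i8  | dual
5. xor @i9  | WAW r4
6. sub @i10  | tail

PAIRS = 4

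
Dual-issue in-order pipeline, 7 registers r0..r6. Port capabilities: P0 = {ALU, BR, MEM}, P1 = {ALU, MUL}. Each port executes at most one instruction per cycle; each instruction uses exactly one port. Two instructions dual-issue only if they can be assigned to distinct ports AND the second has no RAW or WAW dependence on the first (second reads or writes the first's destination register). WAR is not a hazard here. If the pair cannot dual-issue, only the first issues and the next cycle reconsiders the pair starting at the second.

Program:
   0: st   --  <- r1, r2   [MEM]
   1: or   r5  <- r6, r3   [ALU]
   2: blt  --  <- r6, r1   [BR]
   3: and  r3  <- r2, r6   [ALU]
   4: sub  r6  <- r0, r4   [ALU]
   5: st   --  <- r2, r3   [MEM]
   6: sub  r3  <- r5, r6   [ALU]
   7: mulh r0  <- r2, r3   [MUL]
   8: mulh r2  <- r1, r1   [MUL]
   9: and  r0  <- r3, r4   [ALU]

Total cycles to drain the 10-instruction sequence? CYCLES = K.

CYCLES = 6

t=0 i0+i1:st or ; 2-wide
t=1 i2+i3:blt and ; 2-wide
t=2 i4+i5:sub st ; 2-wide
t=3 i6:sub ; RAW r3
t=4 i7:mulh ; no-port MUL/MUL
t=5 i8+i9:mulh and ; 2-wide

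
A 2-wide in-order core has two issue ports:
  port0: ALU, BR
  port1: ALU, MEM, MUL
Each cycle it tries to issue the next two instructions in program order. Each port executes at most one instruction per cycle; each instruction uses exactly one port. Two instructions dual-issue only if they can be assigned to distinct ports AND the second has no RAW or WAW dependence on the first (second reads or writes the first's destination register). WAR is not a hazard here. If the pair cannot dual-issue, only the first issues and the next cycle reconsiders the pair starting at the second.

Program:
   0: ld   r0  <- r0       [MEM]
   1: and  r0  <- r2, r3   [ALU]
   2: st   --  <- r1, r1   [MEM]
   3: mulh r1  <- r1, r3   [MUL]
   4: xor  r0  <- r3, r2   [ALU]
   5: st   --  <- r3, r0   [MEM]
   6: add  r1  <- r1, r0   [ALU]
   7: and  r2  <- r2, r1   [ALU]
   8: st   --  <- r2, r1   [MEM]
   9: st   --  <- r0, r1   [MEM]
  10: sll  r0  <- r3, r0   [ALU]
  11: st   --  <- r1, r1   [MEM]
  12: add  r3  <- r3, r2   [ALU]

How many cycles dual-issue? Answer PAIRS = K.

PAIRS = 5

[0] i0  ld.MEM  -- WAW r0
[1] i1/i2  and.ALU st.MEM  -- dual
[2] i3/i4  mulh.MUL xor.ALU  -- dual
[3] i5/i6  st.MEM add.ALU  -- dual
[4] i7  and.ALU  -- RAW r2
[5] i8  st.MEM  -- no-port MEM/MEM
[6] i9/i10  st.MEM sll.ALU  -- dual
[7] i11/i12  st.MEM add.ALU  -- dual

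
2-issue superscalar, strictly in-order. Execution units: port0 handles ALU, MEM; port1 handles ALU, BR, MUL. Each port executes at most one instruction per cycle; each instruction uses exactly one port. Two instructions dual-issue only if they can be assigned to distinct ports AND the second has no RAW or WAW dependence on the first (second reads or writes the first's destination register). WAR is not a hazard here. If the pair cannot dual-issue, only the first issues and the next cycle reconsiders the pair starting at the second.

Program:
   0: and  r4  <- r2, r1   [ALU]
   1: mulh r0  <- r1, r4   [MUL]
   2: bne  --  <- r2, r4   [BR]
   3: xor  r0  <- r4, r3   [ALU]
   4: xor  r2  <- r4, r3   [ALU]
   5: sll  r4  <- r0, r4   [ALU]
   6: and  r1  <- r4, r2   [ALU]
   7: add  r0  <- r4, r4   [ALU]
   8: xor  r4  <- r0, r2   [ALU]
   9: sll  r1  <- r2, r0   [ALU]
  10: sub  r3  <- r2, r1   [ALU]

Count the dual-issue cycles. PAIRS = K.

PAIRS = 4

  cy0 -> i0 (and.ALU) RAW r4
  cy1 -> i1 (mulh.MUL) no-port MUL/BR
  cy2 -> i2/i3 (bne.BR+xor.ALU) 2-wide
  cy3 -> i4/i5 (xor.ALU+sll.ALU) 2-wide
  cy4 -> i6/i7 (and.ALU+add.ALU) 2-wide
  cy5 -> i8/i9 (xor.ALU+sll.ALU) 2-wide
  cy6 -> i10 (sub.ALU) tail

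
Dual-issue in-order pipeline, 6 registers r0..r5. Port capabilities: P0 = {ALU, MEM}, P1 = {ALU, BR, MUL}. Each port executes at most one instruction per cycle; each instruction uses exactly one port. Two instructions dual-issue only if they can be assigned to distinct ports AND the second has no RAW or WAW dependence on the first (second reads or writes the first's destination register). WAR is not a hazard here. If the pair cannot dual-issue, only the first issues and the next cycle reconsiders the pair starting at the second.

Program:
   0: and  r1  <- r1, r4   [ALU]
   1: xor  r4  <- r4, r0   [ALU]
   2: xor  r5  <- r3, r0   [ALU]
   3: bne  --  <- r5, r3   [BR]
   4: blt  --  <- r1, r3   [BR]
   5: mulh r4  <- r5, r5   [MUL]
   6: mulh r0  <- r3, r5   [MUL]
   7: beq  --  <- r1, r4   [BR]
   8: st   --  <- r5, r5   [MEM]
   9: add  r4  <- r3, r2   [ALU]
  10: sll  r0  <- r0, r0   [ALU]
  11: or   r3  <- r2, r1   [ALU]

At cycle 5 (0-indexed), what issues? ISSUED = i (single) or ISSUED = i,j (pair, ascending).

#0 head=0: and.ALU+xor.ALU i0+i1 2-wide
#1 head=2: xor.ALU i2 RAW r5
#2 head=3: bne.BR i3 no-port BR/BR
#3 head=4: blt.BR i4 no-port BR/MUL
#4 head=5: mulh.MUL i5 no-port MUL/MUL
#5 head=6: mulh.MUL i6 no-port MUL/BR
#6 head=7: beq.BR+st.MEM i7+i8 2-wide
#7 head=9: add.ALU+sll.ALU i9+i10 2-wide
#8 head=11: or.ALU i11 tail

ISSUED = 6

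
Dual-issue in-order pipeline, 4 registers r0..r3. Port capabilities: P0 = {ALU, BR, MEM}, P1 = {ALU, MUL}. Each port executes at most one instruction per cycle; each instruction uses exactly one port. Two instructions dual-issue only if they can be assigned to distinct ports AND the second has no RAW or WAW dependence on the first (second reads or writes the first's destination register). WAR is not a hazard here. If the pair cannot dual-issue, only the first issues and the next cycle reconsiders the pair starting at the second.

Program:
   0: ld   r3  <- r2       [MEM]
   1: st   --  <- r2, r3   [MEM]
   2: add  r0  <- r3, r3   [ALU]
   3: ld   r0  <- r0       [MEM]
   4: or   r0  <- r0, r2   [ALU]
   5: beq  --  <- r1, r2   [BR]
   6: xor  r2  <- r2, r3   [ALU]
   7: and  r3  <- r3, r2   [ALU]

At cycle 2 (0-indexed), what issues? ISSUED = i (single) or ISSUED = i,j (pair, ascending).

ISSUED = 3

c0: i0 ld.MEM  no-port MEM/MEM
c1: i1,i2 st.MEM;add.ALU  2-wide
c2: i3 ld.MEM  RAW+WAW r0
c3: i4,i5 or.ALU;beq.BR  2-wide
c4: i6 xor.ALU  RAW r2
c5: i7 and.ALU  tail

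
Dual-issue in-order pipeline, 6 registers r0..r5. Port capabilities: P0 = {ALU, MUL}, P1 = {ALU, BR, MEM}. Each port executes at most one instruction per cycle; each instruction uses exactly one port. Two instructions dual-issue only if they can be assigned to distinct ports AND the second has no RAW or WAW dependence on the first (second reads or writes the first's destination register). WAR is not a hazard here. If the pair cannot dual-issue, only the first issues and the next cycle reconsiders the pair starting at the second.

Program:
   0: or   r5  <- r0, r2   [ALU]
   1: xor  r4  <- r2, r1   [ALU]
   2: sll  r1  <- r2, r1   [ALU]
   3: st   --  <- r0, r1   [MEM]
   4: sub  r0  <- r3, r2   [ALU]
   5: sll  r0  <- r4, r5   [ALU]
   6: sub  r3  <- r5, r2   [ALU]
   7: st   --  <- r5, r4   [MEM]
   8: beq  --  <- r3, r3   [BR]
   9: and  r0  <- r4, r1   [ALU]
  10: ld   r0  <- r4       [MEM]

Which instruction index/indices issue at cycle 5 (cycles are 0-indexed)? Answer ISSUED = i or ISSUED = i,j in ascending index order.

ISSUED = 8,9

0. or.ALU xor.ALU @i0+i1  | 2-wide
1. sll.ALU @i2  | RAW r1
2. st.MEM sub.ALU @i3+i4  | 2-wide
3. sll.ALU sub.ALU @i5+i6  | 2-wide
4. st.MEM @i7  | no-port MEM/BR
5. beq.BR and.ALU @i8+i9  | 2-wide
6. ld.MEM @i10  | tail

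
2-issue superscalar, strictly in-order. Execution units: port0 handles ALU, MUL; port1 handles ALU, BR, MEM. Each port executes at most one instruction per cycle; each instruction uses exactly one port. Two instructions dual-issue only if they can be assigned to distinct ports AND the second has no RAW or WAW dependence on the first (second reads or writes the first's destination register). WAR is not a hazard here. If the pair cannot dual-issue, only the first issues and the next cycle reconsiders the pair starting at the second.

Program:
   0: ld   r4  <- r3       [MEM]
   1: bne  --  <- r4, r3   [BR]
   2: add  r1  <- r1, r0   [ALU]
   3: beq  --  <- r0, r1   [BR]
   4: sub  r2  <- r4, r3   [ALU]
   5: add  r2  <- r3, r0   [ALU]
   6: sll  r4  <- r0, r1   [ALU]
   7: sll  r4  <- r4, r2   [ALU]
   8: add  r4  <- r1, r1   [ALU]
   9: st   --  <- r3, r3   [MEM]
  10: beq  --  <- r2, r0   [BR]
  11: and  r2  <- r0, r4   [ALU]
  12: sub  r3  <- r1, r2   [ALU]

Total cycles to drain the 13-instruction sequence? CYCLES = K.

0. ld @i0  | no-port MEM/BR
1. bne/add @i1/i2  | 2-wide
2. beq/sub @i3/i4  | 2-wide
3. add/sll @i5/i6  | 2-wide
4. sll @i7  | WAW r4
5. add/st @i8/i9  | 2-wide
6. beq/and @i10/i11  | 2-wide
7. sub @i12  | tail

CYCLES = 8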